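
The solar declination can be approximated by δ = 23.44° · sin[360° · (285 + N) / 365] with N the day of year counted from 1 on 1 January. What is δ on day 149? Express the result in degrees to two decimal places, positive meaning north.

+21.74°

360 × (285 + 149) / 365 = 428.055°; sin(428.055°) = 0.9275.
δ = 23.44 × 0.9275 = 21.741° ≈ +21.74°.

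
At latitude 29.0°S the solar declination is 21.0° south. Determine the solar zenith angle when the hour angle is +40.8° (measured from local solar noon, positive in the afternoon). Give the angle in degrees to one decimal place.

cos θ_z = sin φ sin δ + cos φ cos δ cos H = (-0.4848)(-0.3584) + (0.8746)(0.9336)(0.7570) = 0.7919.
θ_z = arccos(0.7919) = 37.64°.

37.6°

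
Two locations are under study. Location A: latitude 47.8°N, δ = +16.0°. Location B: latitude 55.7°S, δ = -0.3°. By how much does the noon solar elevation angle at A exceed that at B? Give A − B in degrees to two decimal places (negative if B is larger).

A: 90° − |47.8 − (16.0)| = 58.20°.
B: 90° − |-55.7 − (-0.3)| = 34.60°.
A − B = 58.20 − 34.60 = 23.60°.

+23.60°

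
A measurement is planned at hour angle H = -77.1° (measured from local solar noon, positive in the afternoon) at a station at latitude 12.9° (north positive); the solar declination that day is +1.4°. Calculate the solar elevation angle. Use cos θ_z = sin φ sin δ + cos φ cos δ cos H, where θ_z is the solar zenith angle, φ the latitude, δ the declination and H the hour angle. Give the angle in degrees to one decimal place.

cos θ_z = sin(12.9°) sin(1.4°) + cos(12.9°) cos(1.4°) cos(-77.10°) = 0.0055 + 0.2176 = 0.2231.
θ_z = arccos(0.2231) = 77.11°, so the elevation is 90° − 77.11° = 12.89°.

12.9°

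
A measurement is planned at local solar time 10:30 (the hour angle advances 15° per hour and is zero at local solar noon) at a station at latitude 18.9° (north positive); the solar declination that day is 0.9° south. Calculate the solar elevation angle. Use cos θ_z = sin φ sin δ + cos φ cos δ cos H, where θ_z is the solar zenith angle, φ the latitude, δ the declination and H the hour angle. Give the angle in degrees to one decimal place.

60.3°

Hour angle H = 15° × (10.5 − 12) = -22.50°.
With φ = 18.9°, δ = -0.9°, H = -22.50°: sin φ sin δ = -0.0051, cos φ cos δ cos H = 0.8740, so cos θ_z = 0.8689.
θ_z = arccos(0.8689) = 29.67°, so the elevation is 90° − 29.67° = 60.33°.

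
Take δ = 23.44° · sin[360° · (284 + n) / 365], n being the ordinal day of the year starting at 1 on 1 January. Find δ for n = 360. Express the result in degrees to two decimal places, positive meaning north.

-23.34°

360 × (284 + 360) / 365 = 635.178°; sin(635.178°) = -0.9959.
δ = 23.44 × -0.9959 = -23.344° ≈ -23.34°.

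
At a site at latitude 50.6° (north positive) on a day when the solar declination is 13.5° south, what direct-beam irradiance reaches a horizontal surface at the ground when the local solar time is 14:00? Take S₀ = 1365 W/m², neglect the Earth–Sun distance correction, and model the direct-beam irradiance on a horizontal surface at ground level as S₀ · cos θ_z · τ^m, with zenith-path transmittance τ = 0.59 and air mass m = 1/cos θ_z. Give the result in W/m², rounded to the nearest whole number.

Hour angle H = 15° × (14 − 12) = 30.00°.
cos θ_z = sin φ sin δ + cos φ cos δ cos H = (0.7727)(-0.2334) + (0.6347)(0.9724)(0.8660) = 0.3541.
Air mass m = 1/cos θ_z = 1/0.3541 = 2.824; τ^m = 0.59^2.824 = 0.2254.
Surface direct beam = 1365 × 0.3541 × 0.2254 = 108.95 W/m².

109 W/m²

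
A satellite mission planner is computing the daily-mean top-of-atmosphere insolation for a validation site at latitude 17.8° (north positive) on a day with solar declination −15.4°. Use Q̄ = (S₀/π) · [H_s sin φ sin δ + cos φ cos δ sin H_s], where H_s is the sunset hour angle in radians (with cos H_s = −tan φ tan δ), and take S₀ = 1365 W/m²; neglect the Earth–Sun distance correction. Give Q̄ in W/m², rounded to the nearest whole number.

345 W/m²

The sunset hour angle satisfies cos H_s = −tan φ tan δ = 0.0884, giving H_s = 84.93°. In radians, H_s = 1.4823.
H_s sin φ sin δ = 1.4823 × 0.3057 × -0.2656 = -0.1204.
cos φ cos δ sin H_s = 0.9521 × 0.9641 × 0.9961 = 0.9143.
Q̄ = (1365/π) × (-0.1204 + 0.9143) = 434.49 × 0.7939 = 344.94 W/m².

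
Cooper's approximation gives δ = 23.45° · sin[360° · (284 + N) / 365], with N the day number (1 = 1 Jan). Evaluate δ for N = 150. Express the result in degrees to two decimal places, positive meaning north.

+21.75°

360 × (284 + 150) / 365 = 428.055°; sin(428.055°) = 0.9275.
δ = 23.45 × 0.9275 = 21.750° ≈ +21.75°.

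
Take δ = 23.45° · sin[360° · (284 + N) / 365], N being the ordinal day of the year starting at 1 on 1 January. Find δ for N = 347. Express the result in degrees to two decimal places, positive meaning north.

-23.24°

360 × (284 + 347) / 365 = 622.356°; sin(622.356°) = -0.9911.
δ = 23.45 × -0.9911 = -23.241° ≈ -23.24°.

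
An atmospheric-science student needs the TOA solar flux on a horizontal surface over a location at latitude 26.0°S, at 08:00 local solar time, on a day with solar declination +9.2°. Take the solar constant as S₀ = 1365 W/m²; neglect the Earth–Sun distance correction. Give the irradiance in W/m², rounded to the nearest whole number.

Hour angle H = 15° × (8 − 12) = -60.00°.
cos θ_z = sin(-26.0°) sin(9.2°) + cos(-26.0°) cos(9.2°) cos(-60.00°) = -0.0701 + 0.4436 = 0.3735.
Top-of-atmosphere irradiance = S₀ cos θ_z = 1365 × 0.3735 = 509.83 W/m².

510 W/m²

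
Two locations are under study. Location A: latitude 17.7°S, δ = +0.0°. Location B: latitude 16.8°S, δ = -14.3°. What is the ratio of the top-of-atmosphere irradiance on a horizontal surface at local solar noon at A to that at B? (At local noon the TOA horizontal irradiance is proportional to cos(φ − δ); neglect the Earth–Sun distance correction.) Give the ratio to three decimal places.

A: cos θ_z = cos(-17.7° − (0.0°)) = 0.9527.
B: cos θ_z = cos(-16.8° − (-14.3°)) = 0.9990.
Ratio A/B = 0.9527 / 0.9990 = 0.9537.

0.954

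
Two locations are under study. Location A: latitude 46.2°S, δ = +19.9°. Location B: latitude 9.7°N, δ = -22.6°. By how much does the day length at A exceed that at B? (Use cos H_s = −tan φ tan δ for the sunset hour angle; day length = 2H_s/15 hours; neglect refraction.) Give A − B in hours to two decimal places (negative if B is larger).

-2.41 h

A: H_s = arccos(−tan -46.2° · tan 19.9°) = 67.82°, so 2H_s/15 = 9.0427 h.
B: H_s = arccos(−tan 9.7° · tan -22.6°) = 85.92°, so 2H_s/15 = 11.4560 h.
A − B = 9.0427 − 11.4560 = -2.4133 h.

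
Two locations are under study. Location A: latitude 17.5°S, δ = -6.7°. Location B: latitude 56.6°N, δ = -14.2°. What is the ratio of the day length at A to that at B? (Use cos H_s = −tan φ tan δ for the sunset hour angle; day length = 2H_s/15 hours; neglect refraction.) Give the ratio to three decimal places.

1.366

A: H_s = arccos(−tan -17.5° · tan -6.7°) = 92.12°, so 2H_s/15 = 12.2827 h.
B: H_s = arccos(−tan 56.6° · tan -14.2°) = 67.43°, so 2H_s/15 = 8.9907 h.
Ratio A/B = 12.2827 / 8.9907 = 1.3662.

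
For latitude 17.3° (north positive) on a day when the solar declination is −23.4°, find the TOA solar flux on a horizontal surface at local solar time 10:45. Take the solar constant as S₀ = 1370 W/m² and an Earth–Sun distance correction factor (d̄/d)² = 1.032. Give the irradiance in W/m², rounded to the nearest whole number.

1006 W/m²

Hour angle H = 15° × (10.75 − 12) = -18.75°.
cos θ_z = sin φ sin δ + cos φ cos δ cos H = (0.2974)(-0.3971) + (0.9548)(0.9178)(0.9469) = 0.7117.
Top-of-atmosphere irradiance = S₀ (d̄/d)² cos θ_z = 1370 × 1.032 × 0.7117 = 1006.23 W/m².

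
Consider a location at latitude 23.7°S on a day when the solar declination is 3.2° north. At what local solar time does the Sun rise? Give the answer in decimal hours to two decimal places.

cos H_s = −tan(-23.7°) · tan(3.2°) = 0.0245, so H_s = arccos(0.0245) = 88.60°.
Sunrise is at 12 − H_s/15 = 12 − 5.907 = 6.093 h local solar time.

6.09 h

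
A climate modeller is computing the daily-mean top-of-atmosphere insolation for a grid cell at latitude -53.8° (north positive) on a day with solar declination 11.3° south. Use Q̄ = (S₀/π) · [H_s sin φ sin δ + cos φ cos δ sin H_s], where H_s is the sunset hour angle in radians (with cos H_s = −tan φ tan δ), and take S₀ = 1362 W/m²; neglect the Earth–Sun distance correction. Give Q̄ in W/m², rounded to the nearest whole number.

The sunset hour angle satisfies cos H_s = −tan φ tan δ = -0.2730, giving H_s = 105.84°. In radians, H_s = 1.8473.
H_s sin φ sin δ = 1.8473 × -0.8070 × -0.1959 = 0.2920.
cos φ cos δ sin H_s = 0.5906 × 0.9806 × 0.9620 = 0.5571.
Q̄ = (1362/π) × (0.2920 + 0.5571) = 433.54 × 0.8491 = 368.12 W/m².

368 W/m²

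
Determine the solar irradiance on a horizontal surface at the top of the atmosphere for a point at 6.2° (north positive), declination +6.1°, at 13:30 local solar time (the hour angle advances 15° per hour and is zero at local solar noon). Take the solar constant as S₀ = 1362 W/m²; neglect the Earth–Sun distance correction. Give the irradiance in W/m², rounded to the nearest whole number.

1260 W/m²

Hour angle H = 15° × (13.5 − 12) = 22.50°.
cos θ_z = sin(6.2°) sin(6.1°) + cos(6.2°) cos(6.1°) cos(22.50°) = 0.0115 + 0.9133 = 0.9248.
Top-of-atmosphere irradiance = S₀ cos θ_z = 1362 × 0.9248 = 1259.58 W/m².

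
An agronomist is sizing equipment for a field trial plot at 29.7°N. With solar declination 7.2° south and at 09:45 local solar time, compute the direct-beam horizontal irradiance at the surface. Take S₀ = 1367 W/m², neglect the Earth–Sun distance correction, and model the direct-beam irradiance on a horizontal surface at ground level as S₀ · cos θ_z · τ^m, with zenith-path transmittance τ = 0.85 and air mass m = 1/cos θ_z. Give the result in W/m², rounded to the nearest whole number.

Hour angle H = 15° × (9.75 − 12) = -33.75°.
cos θ_z = sin φ sin δ + cos φ cos δ cos H = (0.4955)(-0.1253) + (0.8686)(0.9921)(0.8315) = 0.6544.
Air mass m = 1/cos θ_z = 1/0.6544 = 1.528; τ^m = 0.85^1.528 = 0.7801.
Surface direct beam = 1367 × 0.6544 × 0.7801 = 697.85 W/m².

698 W/m²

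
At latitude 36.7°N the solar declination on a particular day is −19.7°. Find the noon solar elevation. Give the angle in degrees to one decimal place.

33.6°

At local solar noon the hour angle is zero, so the elevation is 90° − |φ − δ| = 90° − |36.7° − (-19.7°)| = 90° − 56.4° = 33.6°.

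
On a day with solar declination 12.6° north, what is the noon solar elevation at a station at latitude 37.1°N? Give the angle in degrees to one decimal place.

At local solar noon the hour angle is zero, so the elevation is 90° − |φ − δ| = 90° − |37.1° − (12.6°)| = 90° − 24.5° = 65.5°.

65.5°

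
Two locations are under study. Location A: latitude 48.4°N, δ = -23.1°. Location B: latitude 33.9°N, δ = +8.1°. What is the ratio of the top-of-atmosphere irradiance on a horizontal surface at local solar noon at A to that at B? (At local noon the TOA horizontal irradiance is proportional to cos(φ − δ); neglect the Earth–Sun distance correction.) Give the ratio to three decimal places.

0.352

A: cos θ_z = cos(48.4° − (-23.1°)) = 0.3173.
B: cos θ_z = cos(33.9° − (8.1°)) = 0.9003.
Ratio A/B = 0.3173 / 0.9003 = 0.3524.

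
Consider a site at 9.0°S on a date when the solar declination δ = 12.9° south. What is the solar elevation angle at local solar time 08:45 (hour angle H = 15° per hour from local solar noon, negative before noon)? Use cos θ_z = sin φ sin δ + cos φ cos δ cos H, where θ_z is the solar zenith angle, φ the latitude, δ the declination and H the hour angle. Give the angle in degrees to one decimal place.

Hour angle H = 15° × (8.75 − 12) = -48.75°.
With φ = -9.0°, δ = -12.9°, H = -48.75°: sin φ sin δ = 0.0349, cos φ cos δ cos H = 0.6348, so cos θ_z = 0.6697.
θ_z = arccos(0.6697) = 47.96°, so the elevation is 90° − 47.96° = 42.04°.

42.0°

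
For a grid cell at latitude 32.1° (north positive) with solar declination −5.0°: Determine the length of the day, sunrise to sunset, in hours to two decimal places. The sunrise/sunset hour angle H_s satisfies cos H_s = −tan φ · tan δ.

cos H_s = −tan(32.1°) · tan(-5.0°) = 0.0549, so H_s = arccos(0.0549) = 86.85°.
Day length = 2 H_s / 15° h⁻¹ = 173.70° / 15 = 11.580 h.

11.58 hours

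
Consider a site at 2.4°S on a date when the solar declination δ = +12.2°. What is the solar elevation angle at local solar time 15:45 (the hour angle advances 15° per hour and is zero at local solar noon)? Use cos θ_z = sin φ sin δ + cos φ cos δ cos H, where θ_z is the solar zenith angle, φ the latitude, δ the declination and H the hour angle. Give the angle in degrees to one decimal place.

Hour angle H = 15° × (15.75 − 12) = 56.25°.
With φ = -2.4°, δ = 12.2°, H = 56.25°: sin φ sin δ = -0.0088, cos φ cos δ cos H = 0.5425, so cos θ_z = 0.5337.
θ_z = arccos(0.5337) = 57.74°, so the elevation is 90° − 57.74° = 32.26°.

32.3°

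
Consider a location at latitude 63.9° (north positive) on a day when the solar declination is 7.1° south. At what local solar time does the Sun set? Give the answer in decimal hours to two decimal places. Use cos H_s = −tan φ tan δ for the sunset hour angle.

The sunset hour angle satisfies cos H_s = −tan φ tan δ = 0.2543, giving H_s = 75.27°.
Sunset is at 12 + H_s/15 = 12 + 5.018 = 17.018 h local solar time.

17.02 h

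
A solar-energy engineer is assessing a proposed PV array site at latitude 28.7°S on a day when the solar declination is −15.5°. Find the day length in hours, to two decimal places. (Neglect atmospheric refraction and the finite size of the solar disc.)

The sunset hour angle satisfies cos H_s = −tan φ tan δ = -0.1518, giving H_s = 98.73°.
Day length = 2 H_s / 15° h⁻¹ = 197.46° / 15 = 13.164 h.

13.16 hours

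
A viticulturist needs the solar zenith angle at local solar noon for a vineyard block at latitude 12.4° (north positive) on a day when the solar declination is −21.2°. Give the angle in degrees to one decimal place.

33.6°

At local solar noon the hour angle is zero, so the zenith angle is |φ − δ| = |12.4° − (-21.2°)| = 33.6°.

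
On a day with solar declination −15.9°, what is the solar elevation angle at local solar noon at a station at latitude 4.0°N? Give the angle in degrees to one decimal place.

70.1°

At local solar noon the hour angle is zero, so the elevation is 90° − |φ − δ| = 90° − |4.0° − (-15.9°)| = 90° − 19.9° = 70.1°.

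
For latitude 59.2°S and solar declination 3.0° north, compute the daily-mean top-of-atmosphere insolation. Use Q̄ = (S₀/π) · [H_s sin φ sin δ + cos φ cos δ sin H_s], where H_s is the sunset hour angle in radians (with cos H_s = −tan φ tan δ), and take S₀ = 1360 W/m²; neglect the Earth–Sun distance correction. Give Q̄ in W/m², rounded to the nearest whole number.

cos H_s = −tan(-59.2°) · tan(3.0°) = 0.0879, so H_s = arccos(0.0879) = 84.96°. In radians, H_s = 1.4828.
H_s sin φ sin δ = 1.4828 × -0.8590 × 0.0523 = -0.0666.
cos φ cos δ sin H_s = 0.5120 × 0.9986 × 0.9961 = 0.5093.
Q̄ = (1360/π) × (-0.0666 + 0.5093) = 432.90 × 0.4427 = 191.64 W/m².

192 W/m²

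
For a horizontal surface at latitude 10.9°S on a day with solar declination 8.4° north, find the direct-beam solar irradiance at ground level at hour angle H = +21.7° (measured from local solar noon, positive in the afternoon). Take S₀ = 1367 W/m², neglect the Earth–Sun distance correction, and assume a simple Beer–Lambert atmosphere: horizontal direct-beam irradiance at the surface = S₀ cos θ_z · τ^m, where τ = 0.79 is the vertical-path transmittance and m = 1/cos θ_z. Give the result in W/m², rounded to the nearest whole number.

cos θ_z = sin φ sin δ + cos φ cos δ cos H = (-0.1891)(0.1461) + (0.9820)(0.9893)(0.9291) = 0.8750.
Air mass m = 1/cos θ_z = 1/0.8750 = 1.143; τ^m = 0.79^1.143 = 0.7638.
Surface direct beam = 1367 × 0.8750 × 0.7638 = 913.60 W/m².

914 W/m²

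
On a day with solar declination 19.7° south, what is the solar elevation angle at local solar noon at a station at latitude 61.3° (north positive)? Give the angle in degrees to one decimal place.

At local solar noon the hour angle is zero, so the elevation is 90° − |φ − δ| = 90° − |61.3° − (-19.7°)| = 90° − 81.0° = 9.0°.

9.0°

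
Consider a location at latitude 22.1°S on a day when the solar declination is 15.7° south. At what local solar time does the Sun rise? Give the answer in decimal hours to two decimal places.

5.56 h

−tan φ tan δ = −(-0.4061)(-0.2811) = -0.1142; H_s = arccos(-0.1142) = 96.56°.
Sunrise is at 12 − H_s/15 = 12 − 6.437 = 5.563 h local solar time.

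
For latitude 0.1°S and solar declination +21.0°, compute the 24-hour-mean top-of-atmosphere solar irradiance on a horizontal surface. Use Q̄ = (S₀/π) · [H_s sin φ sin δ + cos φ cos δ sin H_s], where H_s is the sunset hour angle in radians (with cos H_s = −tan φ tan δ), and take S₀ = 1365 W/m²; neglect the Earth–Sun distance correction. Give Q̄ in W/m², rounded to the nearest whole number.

405 W/m²

cos H_s = −tan(-0.1°) · tan(21.0°) = 0.0007, so H_s = arccos(0.0007) = 89.96°. In radians, H_s = 1.5701.
H_s sin φ sin δ = 1.5701 × -0.0017 × 0.3584 = -0.0010.
cos φ cos δ sin H_s = 1.0000 × 0.9336 × 1.0000 = 0.9336.
Q̄ = (1365/π) × (-0.0010 + 0.9336) = 434.49 × 0.9326 = 405.21 W/m².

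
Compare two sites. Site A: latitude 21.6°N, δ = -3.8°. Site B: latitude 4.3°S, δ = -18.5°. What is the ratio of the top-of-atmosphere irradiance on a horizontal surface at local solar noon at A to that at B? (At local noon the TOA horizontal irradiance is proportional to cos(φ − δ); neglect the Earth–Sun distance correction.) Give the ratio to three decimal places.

A: cos θ_z = cos(21.6° − (-3.8°)) = 0.9033.
B: cos θ_z = cos(-4.3° − (-18.5°)) = 0.9694.
Ratio A/B = 0.9033 / 0.9694 = 0.9318.

0.932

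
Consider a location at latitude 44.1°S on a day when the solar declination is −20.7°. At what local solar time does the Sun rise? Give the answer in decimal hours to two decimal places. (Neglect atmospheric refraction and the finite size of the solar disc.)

4.57 h

cos H_s = −tan(-44.1°) · tan(-20.7°) = -0.3662, so H_s = arccos(-0.3662) = 111.48°.
Sunrise is at 12 − H_s/15 = 12 − 7.432 = 4.568 h local solar time.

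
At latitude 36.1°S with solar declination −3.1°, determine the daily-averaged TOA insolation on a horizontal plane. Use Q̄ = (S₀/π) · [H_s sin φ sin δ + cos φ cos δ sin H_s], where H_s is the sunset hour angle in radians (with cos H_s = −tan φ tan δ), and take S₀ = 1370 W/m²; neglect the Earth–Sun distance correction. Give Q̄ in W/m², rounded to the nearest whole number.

374 W/m²

The sunset hour angle satisfies cos H_s = −tan φ tan δ = -0.0395, giving H_s = 92.26°. In radians, H_s = 1.6102.
H_s sin φ sin δ = 1.6102 × -0.5892 × -0.0541 = 0.0513.
cos φ cos δ sin H_s = 0.8080 × 0.9985 × 0.9992 = 0.8061.
Q̄ = (1370/π) × (0.0513 + 0.8061) = 436.08 × 0.8574 = 373.89 W/m².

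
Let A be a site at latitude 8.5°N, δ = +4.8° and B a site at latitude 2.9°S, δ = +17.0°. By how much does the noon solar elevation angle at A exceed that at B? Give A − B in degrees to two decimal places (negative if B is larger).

A: 90° − |8.5 − (4.8)| = 86.30°.
B: 90° − |-2.9 − (17.0)| = 70.10°.
A − B = 86.30 − 70.10 = 16.20°.

+16.20°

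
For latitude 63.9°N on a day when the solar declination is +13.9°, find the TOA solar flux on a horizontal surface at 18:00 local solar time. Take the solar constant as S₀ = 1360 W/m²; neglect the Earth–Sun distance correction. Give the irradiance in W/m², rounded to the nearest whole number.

Hour angle H = 15° × (18 − 12) = 90.00°.
With φ = 63.9°, δ = 13.9°, H = 90.00°: sin φ sin δ = 0.2157, cos φ cos δ cos H = 0.0000, so cos θ_z = 0.2157.
Top-of-atmosphere irradiance = S₀ cos θ_z = 1360 × 0.2157 = 293.35 W/m².

293 W/m²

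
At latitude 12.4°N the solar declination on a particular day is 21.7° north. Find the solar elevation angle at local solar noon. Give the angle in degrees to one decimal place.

At local solar noon the hour angle is zero, so the elevation is 90° − |φ − δ| = 90° − |12.4° − (21.7°)| = 90° − 9.3° = 80.7°.

80.7°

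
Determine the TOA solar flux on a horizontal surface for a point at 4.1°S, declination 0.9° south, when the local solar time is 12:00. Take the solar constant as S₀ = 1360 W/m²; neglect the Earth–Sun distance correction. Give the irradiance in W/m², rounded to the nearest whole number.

1358 W/m²

Hour angle H = 15° × (12 − 12) = 0.00°.
cos θ_z = sin φ sin δ + cos φ cos δ cos H = (-0.0715)(-0.0157) + (0.9974)(0.9999)(1.0000) = 0.9984.
Top-of-atmosphere irradiance = S₀ cos θ_z = 1360 × 0.9984 = 1357.82 W/m².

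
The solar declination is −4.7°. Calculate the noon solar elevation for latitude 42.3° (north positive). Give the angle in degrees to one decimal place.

At local solar noon the hour angle is zero, so the elevation is 90° − |φ − δ| = 90° − |42.3° − (-4.7°)| = 90° − 47.0° = 43.0°.

43.0°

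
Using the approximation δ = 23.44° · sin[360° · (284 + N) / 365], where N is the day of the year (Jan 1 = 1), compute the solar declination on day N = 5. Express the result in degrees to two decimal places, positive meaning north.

360 × (284 + 5) / 365 = 285.041°; sin(285.041°) = -0.9657.
δ = 23.44 × -0.9657 = -22.636° ≈ -22.64°.

-22.64°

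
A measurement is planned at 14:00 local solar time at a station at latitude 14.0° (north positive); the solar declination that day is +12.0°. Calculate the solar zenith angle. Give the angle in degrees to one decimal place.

29.3°

Hour angle H = 15° × (14 − 12) = 30.00°.
With φ = 14.0°, δ = 12.0°, H = 30.00°: sin φ sin δ = 0.0503, cos φ cos δ cos H = 0.8219, so cos θ_z = 0.8722.
θ_z = arccos(0.8722) = 29.28°.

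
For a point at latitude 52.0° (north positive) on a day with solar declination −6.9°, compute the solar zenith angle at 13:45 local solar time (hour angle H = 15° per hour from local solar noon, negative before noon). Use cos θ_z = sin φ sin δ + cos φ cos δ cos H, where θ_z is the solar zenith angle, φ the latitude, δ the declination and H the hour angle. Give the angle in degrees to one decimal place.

Hour angle H = 15° × (13.75 − 12) = 26.25°.
cos θ_z = sin φ sin δ + cos φ cos δ cos H = (0.7880)(-0.1201) + (0.6157)(0.9928)(0.8969) = 0.4536.
θ_z = arccos(0.4536) = 63.03°.

63.0°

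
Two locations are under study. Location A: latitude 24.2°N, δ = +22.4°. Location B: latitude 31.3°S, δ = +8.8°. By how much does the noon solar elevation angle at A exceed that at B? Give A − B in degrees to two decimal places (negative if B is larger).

A: 90° − |24.2 − (22.4)| = 88.20°.
B: 90° − |-31.3 − (8.8)| = 49.90°.
A − B = 88.20 − 49.90 = 38.30°.

+38.30°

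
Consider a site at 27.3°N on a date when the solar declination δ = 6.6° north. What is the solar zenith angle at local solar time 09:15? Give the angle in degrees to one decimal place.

Hour angle H = 15° × (9.25 − 12) = -41.25°.
cos θ_z = sin(27.3°) sin(6.6°) + cos(27.3°) cos(6.6°) cos(-41.25°) = 0.0527 + 0.6637 = 0.7164.
θ_z = arccos(0.7164) = 44.24°.

44.2°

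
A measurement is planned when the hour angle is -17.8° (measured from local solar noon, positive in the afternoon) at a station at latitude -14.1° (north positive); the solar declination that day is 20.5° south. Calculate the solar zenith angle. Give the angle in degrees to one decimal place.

18.1°

cos θ_z = sin(-14.1°) sin(-20.5°) + cos(-14.1°) cos(-20.5°) cos(-17.80°) = 0.0853 + 0.8650 = 0.9503.
θ_z = arccos(0.9503) = 18.14°.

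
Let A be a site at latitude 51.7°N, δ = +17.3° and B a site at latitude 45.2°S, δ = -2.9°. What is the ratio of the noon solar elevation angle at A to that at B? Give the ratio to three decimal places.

A: 90° − |51.7 − (17.3)| = 55.60°.
B: 90° − |-45.2 − (-2.9)| = 47.70°.
Ratio A/B = 55.6000 / 47.7000 = 1.1656.

1.166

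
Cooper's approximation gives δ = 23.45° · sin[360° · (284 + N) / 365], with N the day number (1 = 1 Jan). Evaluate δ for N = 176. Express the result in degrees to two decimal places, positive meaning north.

+23.40°

360 × (284 + 176) / 365 = 453.699°; sin(453.699°) = 0.9979.
δ = 23.45 × 0.9979 = 23.401° ≈ +23.40°.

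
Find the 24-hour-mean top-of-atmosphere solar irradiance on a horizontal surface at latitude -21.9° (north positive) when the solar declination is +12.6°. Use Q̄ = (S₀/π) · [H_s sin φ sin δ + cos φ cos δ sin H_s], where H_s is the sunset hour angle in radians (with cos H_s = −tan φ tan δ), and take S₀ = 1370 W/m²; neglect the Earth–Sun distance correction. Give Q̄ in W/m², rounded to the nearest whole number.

The sunset hour angle satisfies cos H_s = −tan φ tan δ = 0.0899, giving H_s = 84.84°. In radians, H_s = 1.4807.
H_s sin φ sin δ = 1.4807 × -0.3730 × 0.2181 = -0.1205.
cos φ cos δ sin H_s = 0.9278 × 0.9759 × 0.9959 = 0.9017.
Q̄ = (1370/π) × (-0.1205 + 0.9017) = 436.08 × 0.7812 = 340.67 W/m².

341 W/m²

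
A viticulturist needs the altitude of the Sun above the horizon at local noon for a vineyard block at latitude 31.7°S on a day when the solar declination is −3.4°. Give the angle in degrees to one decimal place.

At local solar noon the hour angle is zero, so the elevation is 90° − |φ − δ| = 90° − |-31.7° − (-3.4°)| = 90° − 28.3° = 61.7°.

61.7°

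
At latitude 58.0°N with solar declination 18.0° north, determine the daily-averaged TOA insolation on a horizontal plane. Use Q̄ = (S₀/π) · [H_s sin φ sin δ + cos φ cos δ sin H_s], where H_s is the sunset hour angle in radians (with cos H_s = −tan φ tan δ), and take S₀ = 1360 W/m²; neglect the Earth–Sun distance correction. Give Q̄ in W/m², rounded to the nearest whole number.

The sunset hour angle satisfies cos H_s = −tan φ tan δ = -0.5200, giving H_s = 121.33°. In radians, H_s = 2.1176.
H_s sin φ sin δ = 2.1176 × 0.8480 × 0.3090 = 0.5549.
cos φ cos δ sin H_s = 0.5299 × 0.9511 × 0.8542 = 0.4305.
Q̄ = (1360/π) × (0.5549 + 0.4305) = 432.90 × 0.9854 = 426.58 W/m².

427 W/m²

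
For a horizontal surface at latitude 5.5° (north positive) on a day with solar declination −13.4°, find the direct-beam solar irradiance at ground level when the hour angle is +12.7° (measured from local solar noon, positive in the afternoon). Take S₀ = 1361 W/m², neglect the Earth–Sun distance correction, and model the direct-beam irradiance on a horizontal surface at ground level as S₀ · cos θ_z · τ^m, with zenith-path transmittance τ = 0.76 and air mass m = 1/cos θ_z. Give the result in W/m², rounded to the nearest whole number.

932 W/m²

cos θ_z = sin φ sin δ + cos φ cos δ cos H = (0.0958)(-0.2317) + (0.9954)(0.9728)(0.9755) = 0.9224.
Air mass m = 1/cos θ_z = 1/0.9224 = 1.084; τ^m = 0.76^1.084 = 0.7427.
Surface direct beam = 1361 × 0.9224 × 0.7427 = 932.38 W/m².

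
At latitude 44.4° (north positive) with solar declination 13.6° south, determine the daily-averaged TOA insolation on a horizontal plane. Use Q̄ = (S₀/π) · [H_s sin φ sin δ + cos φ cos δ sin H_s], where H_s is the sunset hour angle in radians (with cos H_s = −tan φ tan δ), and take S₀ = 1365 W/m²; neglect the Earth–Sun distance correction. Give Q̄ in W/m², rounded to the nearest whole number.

The sunset hour angle satisfies cos H_s = −tan φ tan δ = 0.2369, giving H_s = 76.30°. In radians, H_s = 1.3317.
H_s sin φ sin δ = 1.3317 × 0.6997 × -0.2351 = -0.2191.
cos φ cos δ sin H_s = 0.7145 × 0.9720 × 0.9716 = 0.6748.
Q̄ = (1365/π) × (-0.2191 + 0.6748) = 434.49 × 0.4557 = 198.00 W/m².

198 W/m²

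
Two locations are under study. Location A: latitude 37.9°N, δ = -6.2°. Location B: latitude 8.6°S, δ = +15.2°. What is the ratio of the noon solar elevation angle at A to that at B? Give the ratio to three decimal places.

0.693

A: 90° − |37.9 − (-6.2)| = 45.90°.
B: 90° − |-8.6 − (15.2)| = 66.20°.
Ratio A/B = 45.9000 / 66.2000 = 0.6934.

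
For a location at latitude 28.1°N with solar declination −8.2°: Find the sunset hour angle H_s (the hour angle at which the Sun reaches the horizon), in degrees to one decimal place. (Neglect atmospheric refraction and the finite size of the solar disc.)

cos H_s = −tan(28.1°) · tan(-8.2°) = 0.0769, so H_s = arccos(0.0769) = 85.59°.

85.6°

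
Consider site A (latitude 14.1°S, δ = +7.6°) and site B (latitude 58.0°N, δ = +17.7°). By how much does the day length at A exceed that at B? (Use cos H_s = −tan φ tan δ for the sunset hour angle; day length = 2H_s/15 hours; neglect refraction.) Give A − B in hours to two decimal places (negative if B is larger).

A: H_s = arccos(−tan -14.1° · tan 7.6°) = 88.08°, so 2H_s/15 = 11.7440 h.
B: H_s = arccos(−tan 58.0° · tan 17.7°) = 120.71°, so 2H_s/15 = 16.0947 h.
A − B = 11.7440 − 16.0947 = -4.3507 h.

-4.35 h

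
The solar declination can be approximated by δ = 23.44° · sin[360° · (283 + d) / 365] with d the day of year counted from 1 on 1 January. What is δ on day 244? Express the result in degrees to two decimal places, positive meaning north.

360 × (283 + 244) / 365 = 519.781°; sin(519.781°) = 0.3456.
δ = 23.44 × 0.3456 = 8.101° ≈ +8.10°.

+8.10°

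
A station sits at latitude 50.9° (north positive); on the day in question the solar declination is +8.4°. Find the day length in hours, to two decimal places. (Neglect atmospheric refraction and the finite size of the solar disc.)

13.40 hours

cos H_s = −tan(50.9°) · tan(8.4°) = -0.1817, so H_s = arccos(-0.1817) = 100.47°.
Day length = 2 H_s / 15° h⁻¹ = 200.94° / 15 = 13.396 h.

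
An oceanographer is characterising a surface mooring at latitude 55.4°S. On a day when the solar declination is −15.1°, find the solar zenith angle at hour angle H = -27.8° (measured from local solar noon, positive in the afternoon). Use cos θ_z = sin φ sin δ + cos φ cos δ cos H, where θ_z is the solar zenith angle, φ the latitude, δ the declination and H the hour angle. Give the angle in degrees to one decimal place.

cos θ_z = sin φ sin δ + cos φ cos δ cos H = (-0.8231)(-0.2605) + (0.5678)(0.9655)(0.8846) = 0.6994.
θ_z = arccos(0.6994) = 45.62°.

45.6°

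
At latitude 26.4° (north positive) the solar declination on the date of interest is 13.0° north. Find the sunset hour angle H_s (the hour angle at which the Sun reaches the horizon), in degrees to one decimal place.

−tan φ tan δ = −(0.4964)(0.2309) = -0.1146; H_s = arccos(-0.1146) = 96.58°.

96.6°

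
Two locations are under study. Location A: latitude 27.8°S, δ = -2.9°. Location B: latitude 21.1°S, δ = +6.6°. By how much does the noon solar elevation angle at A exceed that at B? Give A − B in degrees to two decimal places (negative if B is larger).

+2.80°

A: 90° − |-27.8 − (-2.9)| = 65.10°.
B: 90° − |-21.1 − (6.6)| = 62.30°.
A − B = 65.10 − 62.30 = 2.80°.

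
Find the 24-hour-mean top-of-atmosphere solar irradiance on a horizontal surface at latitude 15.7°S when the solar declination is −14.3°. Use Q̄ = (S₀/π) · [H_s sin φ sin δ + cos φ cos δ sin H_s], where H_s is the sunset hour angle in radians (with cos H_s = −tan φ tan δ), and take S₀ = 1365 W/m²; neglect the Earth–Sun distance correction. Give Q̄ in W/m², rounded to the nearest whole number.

452 W/m²

cos H_s = −tan(-15.7°) · tan(-14.3°) = -0.0716, so H_s = arccos(-0.0716) = 94.11°. In radians, H_s = 1.6425.
H_s sin φ sin δ = 1.6425 × -0.2706 × -0.2470 = 0.1098.
cos φ cos δ sin H_s = 0.9627 × 0.9690 × 0.9974 = 0.9304.
Q̄ = (1365/π) × (0.1098 + 0.9304) = 434.49 × 1.0402 = 451.96 W/m².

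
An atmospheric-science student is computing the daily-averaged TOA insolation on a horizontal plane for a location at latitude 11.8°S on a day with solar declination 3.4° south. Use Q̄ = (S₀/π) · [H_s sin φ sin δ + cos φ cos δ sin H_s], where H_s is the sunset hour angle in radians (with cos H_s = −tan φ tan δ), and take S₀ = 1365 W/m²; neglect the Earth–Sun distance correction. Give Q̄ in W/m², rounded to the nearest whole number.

cos H_s = −tan(-11.8°) · tan(-3.4°) = -0.0124, so H_s = arccos(-0.0124) = 90.71°. In radians, H_s = 1.5832.
H_s sin φ sin δ = 1.5832 × -0.2045 × -0.0593 = 0.0192.
cos φ cos δ sin H_s = 0.9789 × 0.9982 × 0.9999 = 0.9770.
Q̄ = (1365/π) × (0.0192 + 0.9770) = 434.49 × 0.9962 = 432.84 W/m².

433 W/m²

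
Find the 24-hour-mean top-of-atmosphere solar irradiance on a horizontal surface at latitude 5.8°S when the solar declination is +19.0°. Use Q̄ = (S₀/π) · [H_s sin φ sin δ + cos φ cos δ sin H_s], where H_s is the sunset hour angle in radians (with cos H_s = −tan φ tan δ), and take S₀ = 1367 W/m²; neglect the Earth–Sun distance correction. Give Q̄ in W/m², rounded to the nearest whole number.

387 W/m²

−tan φ tan δ = −(-0.1016)(0.3443) = 0.0350; H_s = arccos(0.0350) = 87.99°. In radians, H_s = 1.5357.
H_s sin φ sin δ = 1.5357 × -0.1011 × 0.3256 = -0.0506.
cos φ cos δ sin H_s = 0.9949 × 0.9455 × 0.9994 = 0.9401.
Q̄ = (1367/π) × (-0.0506 + 0.9401) = 435.13 × 0.8895 = 387.05 W/m².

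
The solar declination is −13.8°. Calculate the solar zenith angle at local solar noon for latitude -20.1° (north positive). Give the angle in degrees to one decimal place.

At local solar noon the hour angle is zero, so the zenith angle is |φ − δ| = |-20.1° − (-13.8°)| = 6.3°.

6.3°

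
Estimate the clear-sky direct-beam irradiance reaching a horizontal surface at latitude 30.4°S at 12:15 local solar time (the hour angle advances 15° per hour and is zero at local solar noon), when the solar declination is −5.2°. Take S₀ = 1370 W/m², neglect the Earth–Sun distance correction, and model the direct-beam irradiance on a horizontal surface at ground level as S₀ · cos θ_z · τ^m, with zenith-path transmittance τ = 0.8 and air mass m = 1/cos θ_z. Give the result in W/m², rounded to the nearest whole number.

Hour angle H = 15° × (12.25 − 12) = 3.75°.
With φ = -30.4°, δ = -5.2°, H = 3.75°: sin φ sin δ = 0.0459, cos φ cos δ cos H = 0.8571, so cos θ_z = 0.9030.
Air mass m = 1/cos θ_z = 1/0.9030 = 1.107; τ^m = 0.8^1.107 = 0.7811.
Surface direct beam = 1370 × 0.9030 × 0.7811 = 966.31 W/m².

966 W/m²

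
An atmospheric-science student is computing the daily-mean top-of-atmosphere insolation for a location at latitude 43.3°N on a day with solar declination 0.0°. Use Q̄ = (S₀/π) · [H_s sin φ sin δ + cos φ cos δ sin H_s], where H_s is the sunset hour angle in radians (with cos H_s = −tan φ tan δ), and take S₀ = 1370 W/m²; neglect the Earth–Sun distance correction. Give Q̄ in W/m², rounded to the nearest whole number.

317 W/m²

−tan φ tan δ = −(0.9424)(0.0000) = 0.0000; H_s = arccos(0.0000) = 90.00°. In radians, H_s = 1.5708.
H_s sin φ sin δ = 1.5708 × 0.6858 × 0.0000 = 0.0000.
cos φ cos δ sin H_s = 0.7278 × 1.0000 × 1.0000 = 0.7278.
Q̄ = (1370/π) × (0.0000 + 0.7278) = 436.08 × 0.7278 = 317.38 W/m².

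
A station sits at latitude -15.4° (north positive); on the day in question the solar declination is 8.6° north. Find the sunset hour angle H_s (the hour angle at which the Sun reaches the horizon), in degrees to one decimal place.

cos H_s = −tan(-15.4°) · tan(8.6°) = 0.0417, so H_s = arccos(0.0417) = 87.61°.

87.6°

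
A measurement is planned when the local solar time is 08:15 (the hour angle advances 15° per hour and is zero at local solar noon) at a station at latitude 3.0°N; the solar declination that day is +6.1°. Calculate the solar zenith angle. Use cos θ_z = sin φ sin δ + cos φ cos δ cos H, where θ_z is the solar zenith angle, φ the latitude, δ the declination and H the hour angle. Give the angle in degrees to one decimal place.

56.1°

Hour angle H = 15° × (8.25 − 12) = -56.25°.
cos θ_z = sin(3.0°) sin(6.1°) + cos(3.0°) cos(6.1°) cos(-56.25°) = 0.0056 + 0.5517 = 0.5573.
θ_z = arccos(0.5573) = 56.13°.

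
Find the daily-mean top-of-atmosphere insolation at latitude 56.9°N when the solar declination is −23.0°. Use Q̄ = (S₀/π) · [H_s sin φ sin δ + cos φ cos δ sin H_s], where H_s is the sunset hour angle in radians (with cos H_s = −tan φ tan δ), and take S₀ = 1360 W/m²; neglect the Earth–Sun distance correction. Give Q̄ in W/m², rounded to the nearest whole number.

43 W/m²

The sunset hour angle satisfies cos H_s = −tan φ tan δ = 0.6511, giving H_s = 49.38°. In radians, H_s = 0.8618.
H_s sin φ sin δ = 0.8618 × 0.8377 × -0.3907 = -0.2821.
cos φ cos δ sin H_s = 0.5461 × 0.9205 × 0.7590 = 0.3815.
Q̄ = (1360/π) × (-0.2821 + 0.3815) = 432.90 × 0.0994 = 43.03 W/m².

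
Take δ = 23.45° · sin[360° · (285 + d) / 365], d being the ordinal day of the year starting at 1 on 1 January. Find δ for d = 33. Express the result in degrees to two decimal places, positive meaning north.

360 × (285 + 33) / 365 = 313.644°; sin(313.644°) = -0.7236.
δ = 23.45 × -0.7236 = -16.968° ≈ -16.97°.

-16.97°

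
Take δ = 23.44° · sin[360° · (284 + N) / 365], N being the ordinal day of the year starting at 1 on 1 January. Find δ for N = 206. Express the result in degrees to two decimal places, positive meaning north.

360 × (284 + 206) / 365 = 483.288°; sin(483.288°) = 0.8359.
δ = 23.44 × 0.8359 = 19.593° ≈ +19.59°.

+19.59°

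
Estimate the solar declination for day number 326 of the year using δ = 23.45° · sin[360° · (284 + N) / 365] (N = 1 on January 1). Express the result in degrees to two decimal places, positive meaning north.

-20.64°

360 × (284 + 326) / 365 = 601.644°; sin(601.644°) = -0.8800.
δ = 23.45 × -0.8800 = -20.636° ≈ -20.64°.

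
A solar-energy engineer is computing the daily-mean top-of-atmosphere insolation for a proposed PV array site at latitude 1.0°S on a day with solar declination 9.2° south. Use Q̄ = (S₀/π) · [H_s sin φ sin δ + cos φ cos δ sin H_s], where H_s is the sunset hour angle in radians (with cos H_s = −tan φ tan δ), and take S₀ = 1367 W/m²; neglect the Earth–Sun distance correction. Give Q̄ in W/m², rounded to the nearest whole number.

431 W/m²

−tan φ tan δ = −(-0.0175)(-0.1620) = -0.0028; H_s = arccos(-0.0028) = 90.16°. In radians, H_s = 1.5736.
H_s sin φ sin δ = 1.5736 × -0.0175 × -0.1599 = 0.0044.
cos φ cos δ sin H_s = 0.9998 × 0.9871 × 1.0000 = 0.9869.
Q̄ = (1367/π) × (0.0044 + 0.9869) = 435.13 × 0.9913 = 431.34 W/m².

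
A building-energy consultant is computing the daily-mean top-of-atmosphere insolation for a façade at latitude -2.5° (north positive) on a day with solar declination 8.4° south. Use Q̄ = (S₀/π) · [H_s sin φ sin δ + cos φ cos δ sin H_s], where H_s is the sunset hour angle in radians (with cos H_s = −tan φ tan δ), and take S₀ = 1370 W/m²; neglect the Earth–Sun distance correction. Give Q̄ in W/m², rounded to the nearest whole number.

435 W/m²

−tan φ tan δ = −(-0.0437)(-0.1477) = -0.0065; H_s = arccos(-0.0065) = 90.37°. In radians, H_s = 1.5773.
H_s sin φ sin δ = 1.5773 × -0.0436 × -0.1461 = 0.0100.
cos φ cos δ sin H_s = 0.9990 × 0.9893 × 1.0000 = 0.9883.
Q̄ = (1370/π) × (0.0100 + 0.9883) = 436.08 × 0.9983 = 435.34 W/m².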